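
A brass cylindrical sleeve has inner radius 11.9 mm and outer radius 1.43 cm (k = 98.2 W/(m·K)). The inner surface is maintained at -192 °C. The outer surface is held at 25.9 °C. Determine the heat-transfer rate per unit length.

Q' = 2πk·ΔT/ln(r₂/r₁) = 2π × 98.2 × 217.9 / ln(0.0143/0.0119) = 7.32×10^5 W/m

Q' = 7.32×10^5 W/m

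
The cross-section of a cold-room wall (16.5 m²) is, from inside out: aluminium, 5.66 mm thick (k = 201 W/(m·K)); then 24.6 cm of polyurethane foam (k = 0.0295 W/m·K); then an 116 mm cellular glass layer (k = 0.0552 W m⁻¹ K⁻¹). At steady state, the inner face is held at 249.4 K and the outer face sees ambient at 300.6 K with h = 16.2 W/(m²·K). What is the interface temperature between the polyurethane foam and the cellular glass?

Treat each layer as a resistance in series:
  R_aluminium = L/(kA) = 0.00566/(201·16.5) = 1.707×10^-6 K/W
  R_polyurethane foam = L/(kA) = 0.246/(0.0295·16.5) = 0.5054 K/W
  R_cellular glass = L/(kA) = 0.116/(0.0552·16.5) = 0.1274 K/W
  R_conv,out = 1/(hA) = 1/(16.2·16.5) = 0.003741 K/W
ΣR = 1.707×10^-6 + 0.5054 + 0.1274 + 0.003741 = 0.6365 K/W
Q = ΔT/ΣR = (249.4 K − 300.6 K)/0.6365 = -80.44 W
From the inner boundary to the polyurethane foam/cellular glass interface, ΣR_partial = 0.5054 K/W.
T_interface = T_in − Q·ΣR_partial = 249.4 K − (-80.44)(0.5054) = 290.1 K

T = 290.1 K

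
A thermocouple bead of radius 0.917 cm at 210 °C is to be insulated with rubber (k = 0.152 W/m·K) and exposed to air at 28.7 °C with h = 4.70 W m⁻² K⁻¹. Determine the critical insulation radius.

r_cr = 6.47 cm

For a sphere, r_cr = 2k_ins/h = 2·0.152/4.70 = 0.0647 m = 6.47 cm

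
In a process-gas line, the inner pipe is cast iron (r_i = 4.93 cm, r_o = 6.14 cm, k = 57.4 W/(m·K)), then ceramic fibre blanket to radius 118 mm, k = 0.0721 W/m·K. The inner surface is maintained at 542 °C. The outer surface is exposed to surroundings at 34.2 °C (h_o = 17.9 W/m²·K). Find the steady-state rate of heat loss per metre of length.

Q' = 335 W/m

Treat each layer as a resistance in series:
  R'_cast iron = ln(0.0614/0.0493)/(2πk) = 0.2195/(2π·57.4) = 6.086×10^-4 m·K/W
  R'_ceramic fibre blanket = ln(0.118/0.0614)/(2πk) = 0.6533/(2π·0.0721) = 1.442 m·K/W
  R'_conv,out = 1/(2πr h) = 1/(2π·0.118·17.9) = 0.07535 m·K/W
ΣR = 6.086×10^-4 + 1.442 + 0.07535 = 1.518 m·K/W
Q' = ΔT/ΣR = (542 °C − 34.2 °C)/1.518 = 335 W/m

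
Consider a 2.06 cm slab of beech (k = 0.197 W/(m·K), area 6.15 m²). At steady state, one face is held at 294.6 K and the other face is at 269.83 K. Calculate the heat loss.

Q = kA·ΔT/L = 0.197 × 6.15 × |294.6 K − 269.83 K| / 0.0206 = 1460 W

Q = 1460 W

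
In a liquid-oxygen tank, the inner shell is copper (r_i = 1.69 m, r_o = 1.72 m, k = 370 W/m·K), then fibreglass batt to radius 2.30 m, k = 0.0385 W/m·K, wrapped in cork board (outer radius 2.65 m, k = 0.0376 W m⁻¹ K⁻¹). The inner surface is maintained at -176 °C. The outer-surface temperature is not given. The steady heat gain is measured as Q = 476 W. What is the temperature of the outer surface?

Series resistances:
  R_copper = (1/1.69 − 1/1.72)/(4πk) = 0.01032/(4π·370) = 2.220×10^-6 K/W
  R_fibreglass batt = (1/1.72 − 1/2.30)/(4πk) = 0.1466/(4π·0.0385) = 0.3030 K/W
  R_cork board = (1/2.30 − 1/2.65)/(4πk) = 0.05742/(4π·0.0376) = 0.1215 K/W
ΣR = 0.4246 K/W
ΔT = Q·ΣR = 476 × 0.4246 = 202.1 K
Heat flows inward, so T_out = T_in + ΔT = -176 + 202.1 = 26.1 °C

T_out = 26.1 °C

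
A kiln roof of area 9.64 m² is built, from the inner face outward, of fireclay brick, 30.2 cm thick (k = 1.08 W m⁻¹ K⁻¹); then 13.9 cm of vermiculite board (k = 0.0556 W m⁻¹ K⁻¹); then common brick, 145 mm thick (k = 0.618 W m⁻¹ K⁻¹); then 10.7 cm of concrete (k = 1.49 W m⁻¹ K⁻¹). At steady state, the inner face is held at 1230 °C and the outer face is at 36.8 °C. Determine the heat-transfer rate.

Treat each layer as a resistance in series:
  R_fireclay brick = L/(kA) = 0.302/(1.08·9.64) = 0.02901 K/W
  R_vermiculite board = L/(kA) = 0.139/(0.0556·9.64) = 0.2593 K/W
  R_common brick = L/(kA) = 0.145/(0.618·9.64) = 0.02434 K/W
  R_concrete = L/(kA) = 0.107/(1.49·9.64) = 0.007449 K/W
ΣR = 0.02901 + 0.2593 + 0.02434 + 0.007449 = 0.3201 K/W
Q = ΔT/ΣR = (1230 °C − 36.8 °C)/0.3201 = 3730 W

Q = 3.73 kW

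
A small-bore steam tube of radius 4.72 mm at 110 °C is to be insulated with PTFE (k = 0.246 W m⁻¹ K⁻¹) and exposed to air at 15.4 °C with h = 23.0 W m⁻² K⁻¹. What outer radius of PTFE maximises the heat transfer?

r_cr = 1.07 cm

For a cylinder, r_cr = k_ins/h = 0.246/23.0 = 0.0107 m = 1.07 cm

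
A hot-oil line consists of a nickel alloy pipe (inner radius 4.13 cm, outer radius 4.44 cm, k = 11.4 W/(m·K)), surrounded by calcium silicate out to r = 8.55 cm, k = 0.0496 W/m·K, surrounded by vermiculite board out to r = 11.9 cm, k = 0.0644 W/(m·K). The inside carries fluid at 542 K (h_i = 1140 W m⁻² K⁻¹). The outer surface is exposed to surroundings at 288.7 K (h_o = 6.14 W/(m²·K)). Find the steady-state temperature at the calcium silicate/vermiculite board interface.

Series thermal resistances, inner to outer:
  R'_conv,in = 1/(2πr h) = 1/(2π·0.0413·1140) = 0.003380 m·K/W
  R'_nickel alloy = ln(0.0444/0.0413)/(2πk) = 0.07238/(2π·11.4) = 0.001010 m·K/W
  R'_calcium silicate = ln(0.0855/0.0444)/(2πk) = 0.6553/(2π·0.0496) = 2.103 m·K/W
  R'_vermiculite board = ln(0.119/0.0855)/(2πk) = 0.3306/(2π·0.0644) = 0.8170 m·K/W
  R'_conv,out = 1/(2πr h) = 1/(2π·0.119·6.14) = 0.2178 m·K/W
ΣR = 0.003380 + 0.001010 + 2.103 + 0.8170 + 0.2178 = 3.142 m·K/W
Q' = ΔT/ΣR = (542 K − 288.7 K)/3.142 = 80.62 W/m
From the inner boundary to the calcium silicate/vermiculite board interface, ΣR_partial = 2.107 m·K/W.
T_interface = T_in − Q'·ΣR_partial = 542 K − (80.62)(2.107) = 372.1 K

T = 372.1 K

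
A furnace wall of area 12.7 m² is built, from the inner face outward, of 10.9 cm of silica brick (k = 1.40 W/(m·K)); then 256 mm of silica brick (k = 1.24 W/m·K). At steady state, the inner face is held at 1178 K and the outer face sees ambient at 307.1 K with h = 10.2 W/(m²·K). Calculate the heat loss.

Q = 28900 W

Series thermal resistances, inner to outer:
  R_silica brick = L/(kA) = 0.109/(1.40·12.7) = 0.006130 K/W
  R_silica brick = L/(kA) = 0.256/(1.24·12.7) = 0.01626 K/W
  R_conv,out = 1/(hA) = 1/(10.2·12.7) = 0.007720 K/W
ΣR = 0.006130 + 0.01626 + 0.007720 = 0.03011 K/W
Q = ΔT/ΣR = (1178 K − 307.1 K)/0.03011 = 28900 W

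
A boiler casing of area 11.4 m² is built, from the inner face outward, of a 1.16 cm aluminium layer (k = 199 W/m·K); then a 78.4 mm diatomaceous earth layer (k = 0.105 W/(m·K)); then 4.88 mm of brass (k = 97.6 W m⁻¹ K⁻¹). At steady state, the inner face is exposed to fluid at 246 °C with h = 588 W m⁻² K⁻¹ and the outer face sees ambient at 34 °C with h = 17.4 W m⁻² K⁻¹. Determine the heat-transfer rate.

Q = 3000 W

Resistance network (inner→outer):
  R_conv,in = 1/(hA) = 1/(588·11.4) = 1.492×10^-4 K/W
  R_aluminium = L/(kA) = 0.0116/(199·11.4) = 5.113×10^-6 K/W
  R_diatomaceous earth = L/(kA) = 0.0784/(0.105·11.4) = 0.06550 K/W
  R_brass = L/(kA) = 0.00488/(97.6·11.4) = 4.386×10^-6 K/W
  R_conv,out = 1/(hA) = 1/(17.4·11.4) = 0.005041 K/W
ΣR = 1.492×10^-4 + 5.113×10^-6 + 0.06550 + 4.386×10^-6 + 0.005041 = 0.07070 K/W
Q = ΔT/ΣR = (246 °C − 34 °C)/0.07070 = 3000 W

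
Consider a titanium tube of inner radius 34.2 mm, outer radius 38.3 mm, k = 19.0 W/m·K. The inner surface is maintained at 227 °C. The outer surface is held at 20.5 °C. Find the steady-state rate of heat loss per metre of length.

Q' = 2πk·ΔT/ln(r₂/r₁) = 2π × 19.0 × 206.5 / ln(0.0383/0.0342) = 2.18×10^5 W/m

Q' = 218 kW/m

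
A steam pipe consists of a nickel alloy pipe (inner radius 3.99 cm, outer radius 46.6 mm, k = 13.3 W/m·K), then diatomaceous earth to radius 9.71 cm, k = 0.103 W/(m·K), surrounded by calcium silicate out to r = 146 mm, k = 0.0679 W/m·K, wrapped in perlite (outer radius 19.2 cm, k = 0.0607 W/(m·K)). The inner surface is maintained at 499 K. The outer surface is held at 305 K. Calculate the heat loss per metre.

Q' = 69.0 W/m

Series thermal resistances, inner to outer:
  R'_nickel alloy = ln(0.0466/0.0399)/(2πk) = 0.1552/(2π·13.3) = 0.001857 m·K/W
  R'_diatomaceous earth = ln(0.0971/0.0466)/(2πk) = 0.7341/(2π·0.103) = 1.134 m·K/W
  R'_calcium silicate = ln(0.146/0.0971)/(2πk) = 0.4079/(2π·0.0679) = 0.9560 m·K/W
  R'_perlite = ln(0.192/0.146)/(2πk) = 0.2739/(2π·0.0607) = 0.7181 m·K/W
ΣR = 0.001857 + 1.134 + 0.9560 + 0.7181 = 2.810 m·K/W
Q' = ΔT/ΣR = (499 K − 305 K)/2.810 = 69.0 W/m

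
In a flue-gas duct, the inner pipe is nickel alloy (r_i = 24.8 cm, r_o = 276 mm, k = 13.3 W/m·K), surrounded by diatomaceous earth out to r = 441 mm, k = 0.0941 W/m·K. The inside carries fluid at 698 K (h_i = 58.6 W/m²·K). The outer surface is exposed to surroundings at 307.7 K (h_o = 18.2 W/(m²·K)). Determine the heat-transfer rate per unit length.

Series thermal resistances, inner to outer:
  R'_conv,in = 1/(2πr h) = 1/(2π·0.248·58.6) = 0.01095 m·K/W
  R'_nickel alloy = ln(0.276/0.248)/(2πk) = 0.1070/(2π·13.3) = 0.001280 m·K/W
  R'_diatomaceous earth = ln(0.441/0.276)/(2πk) = 0.4686/(2π·0.0941) = 0.7926 m·K/W
  R'_conv,out = 1/(2πr h) = 1/(2π·0.441·18.2) = 0.01983 m·K/W
ΣR = 0.01095 + 0.001280 + 0.7926 + 0.01983 = 0.8247 m·K/W
Q' = ΔT/ΣR = (698 K − 307.7 K)/0.8247 = 473 W/m

Q' = 473 W/m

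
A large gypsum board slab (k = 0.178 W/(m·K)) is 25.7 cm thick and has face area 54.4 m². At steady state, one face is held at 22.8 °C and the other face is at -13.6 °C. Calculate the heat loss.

Q = 1370 W

Q = kA·ΔT/L = 0.178 × 54.4 × |22.8 °C − -13.6 °C| / 0.257 = 1370 W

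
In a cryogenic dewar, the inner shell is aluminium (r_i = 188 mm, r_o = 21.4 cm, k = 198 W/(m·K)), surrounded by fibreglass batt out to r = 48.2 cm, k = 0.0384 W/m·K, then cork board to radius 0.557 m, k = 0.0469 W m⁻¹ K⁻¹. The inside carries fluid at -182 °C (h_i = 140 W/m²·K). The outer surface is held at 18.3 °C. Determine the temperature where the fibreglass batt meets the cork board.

Treat each layer as a resistance in series:
  R_conv,in = 1/(4πr²h) = 1/(4π·0.188²·140) = 0.01608 K/W
  R_aluminium = (1/0.188 − 1/0.214)/(4πk) = 0.6463/(4π·198) = 2.597×10^-4 K/W
  R_fibreglass batt = (1/0.214 − 1/0.482)/(4πk) = 2.598/(4π·0.0384) = 5.384 K/W
  R_cork board = (1/0.482 − 1/0.557)/(4πk) = 0.2794/(4π·0.0469) = 0.4740 K/W
ΣR = 0.01608 + 2.597×10^-4 + 5.384 + 0.4740 = 5.874 K/W
Q = ΔT/ΣR = (-182 °C − 18.3 °C)/5.874 = -34.10 W
From the inner boundary to the fibreglass batt/cork board interface, ΣR_partial = 5.400 K/W.
T_interface = T_in − Q·ΣR_partial = -182 °C − (-34.10)(5.400) = 2.1 °C

T = 2.1 °C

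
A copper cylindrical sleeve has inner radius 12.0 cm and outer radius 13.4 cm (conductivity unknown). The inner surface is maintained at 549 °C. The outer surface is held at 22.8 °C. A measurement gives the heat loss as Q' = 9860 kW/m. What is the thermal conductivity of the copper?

ΣR = ΔT/Q' = |549 − 22.8|/9.86×10^6 = 5.337×10^-5 m·K/W
ln(r₂/r₁)/(2πk) = 5.337×10^-5 ⇒ k = 0.1103/(2π·5.337×10^-5) = 329 W/m·K

k = 329 W/m·K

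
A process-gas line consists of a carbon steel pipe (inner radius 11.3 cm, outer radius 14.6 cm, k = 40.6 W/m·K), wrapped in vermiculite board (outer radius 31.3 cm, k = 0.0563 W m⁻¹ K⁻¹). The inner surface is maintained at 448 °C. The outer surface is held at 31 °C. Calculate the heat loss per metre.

Treat each layer as a resistance in series:
  R'_carbon steel = ln(0.146/0.113)/(2πk) = 0.2562/(2π·40.6) = 0.001004 m·K/W
  R'_vermiculite board = ln(0.313/0.146)/(2πk) = 0.7626/(2π·0.0563) = 2.156 m·K/W
ΣR = 0.001004 + 2.156 = 2.157 m·K/W
Q' = ΔT/ΣR = (448 °C − 31 °C)/2.157 = 193 W/m

Q' = 193 W/m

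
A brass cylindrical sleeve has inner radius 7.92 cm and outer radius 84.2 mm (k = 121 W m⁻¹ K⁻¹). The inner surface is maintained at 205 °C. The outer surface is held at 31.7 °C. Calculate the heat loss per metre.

Q' = 2150 kW/m

Q' = 2πk·ΔT/ln(r₂/r₁) = 2π × 121 × 173.3 / ln(0.0842/0.0792) = 2.15×10^6 W/m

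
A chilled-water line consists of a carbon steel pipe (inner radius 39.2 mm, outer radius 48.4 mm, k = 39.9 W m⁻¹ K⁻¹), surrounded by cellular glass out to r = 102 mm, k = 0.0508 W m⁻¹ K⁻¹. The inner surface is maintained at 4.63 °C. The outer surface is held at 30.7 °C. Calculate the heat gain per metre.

Resistance network (inner→outer):
  R'_carbon steel = ln(0.0484/0.0392)/(2πk) = 0.2108/(2π·39.9) = 8.409×10^-4 m·K/W
  R'_cellular glass = ln(0.102/0.0484)/(2πk) = 0.7455/(2π·0.0508) = 2.336 m·K/W
ΣR = 8.409×10^-4 + 2.336 = 2.337 m·K/W
Q' = ΔT/ΣR = (4.63 °C − 30.7 °C)/2.337 = -11.2 W/m
(Negative Q' ⇒ heat flows inward; heat gain = 11.2 W/m.)

Q' = 11.2 W/m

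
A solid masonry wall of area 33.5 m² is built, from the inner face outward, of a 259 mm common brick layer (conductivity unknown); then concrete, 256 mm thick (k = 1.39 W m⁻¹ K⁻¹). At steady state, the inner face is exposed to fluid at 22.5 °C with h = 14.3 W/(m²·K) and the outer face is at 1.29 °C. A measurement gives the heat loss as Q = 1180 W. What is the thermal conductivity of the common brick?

k = 0.744 W/m·K

ΣR = ΔT/Q = |22.5 − 1.29|/1180 = 0.01797 K/W
Known resistances:
  R_conv,in = 1/(hA) = 1/(14.3·33.5) = 0.002087 K/W
  R_concrete = L/(kA) = 0.256/(1.39·33.5) = 0.005498 K/W
R_common brick = ΣR − ΣR_known = 0.01797 − 0.007585 = 0.01039 K/W
L/(kA) = 0.01039 ⇒ k = 0.259/(0.01039·33.5) = 0.744 W/m·K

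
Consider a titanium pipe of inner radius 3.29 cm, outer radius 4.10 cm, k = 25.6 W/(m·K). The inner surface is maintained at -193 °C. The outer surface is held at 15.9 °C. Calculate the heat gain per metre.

Q' = 2πk·ΔT/ln(r₂/r₁) = 2π × 25.6 × 208.9 / ln(0.0410/0.0329) = 1.53×10^5 W/m

Q' = 153 kW/m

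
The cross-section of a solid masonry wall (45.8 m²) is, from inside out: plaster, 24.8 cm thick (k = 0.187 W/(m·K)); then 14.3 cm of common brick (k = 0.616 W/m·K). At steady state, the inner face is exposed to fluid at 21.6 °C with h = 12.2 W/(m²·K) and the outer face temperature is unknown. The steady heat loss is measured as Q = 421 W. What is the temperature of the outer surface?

T_out = 6.52 °C

Series resistances:
  R_conv,in = 1/(hA) = 1/(12.2·45.8) = 0.001790 K/W
  R_plaster = L/(kA) = 0.248/(0.187·45.8) = 0.02896 K/W
  R_common brick = L/(kA) = 0.143/(0.616·45.8) = 0.005069 K/W
ΣR = 0.03581 K/W
ΔT = Q·ΣR = 421 × 0.03581 = 15.08 K
Heat flows outward, so T_out = T_in − ΔT = 21.6 − 15.08 = 6.52 °C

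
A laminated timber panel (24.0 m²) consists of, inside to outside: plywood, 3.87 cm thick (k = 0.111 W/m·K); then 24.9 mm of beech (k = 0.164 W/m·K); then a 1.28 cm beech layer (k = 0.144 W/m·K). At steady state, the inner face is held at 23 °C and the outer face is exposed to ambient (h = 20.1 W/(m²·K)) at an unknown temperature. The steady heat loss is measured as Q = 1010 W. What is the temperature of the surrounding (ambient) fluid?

T_out = -3.90 °C

Sum the resistances:
  R_plywood = L/(kA) = 0.0387/(0.111·24.0) = 0.01453 K/W
  R_beech = L/(kA) = 0.0249/(0.164·24.0) = 0.006326 K/W
  R_beech = L/(kA) = 0.0128/(0.144·24.0) = 0.003704 K/W
  R_conv,out = 1/(hA) = 1/(20.1·24.0) = 0.002073 K/W
ΣR = 0.02663 K/W
ΔT = Q·ΣR = 1010 × 0.02663 = 26.90 K
Heat flows outward, so T_out = T_in − ΔT = 23 − 26.90 = -3.90 °C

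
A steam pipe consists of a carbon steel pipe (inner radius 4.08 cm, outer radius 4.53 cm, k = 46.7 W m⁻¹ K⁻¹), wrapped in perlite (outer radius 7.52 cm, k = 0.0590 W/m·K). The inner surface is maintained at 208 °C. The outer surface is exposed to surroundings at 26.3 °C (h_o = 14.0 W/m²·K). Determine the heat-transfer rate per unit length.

Q' = 120 W/m

Series thermal resistances, inner to outer:
  R'_carbon steel = ln(0.0453/0.0408)/(2πk) = 0.1046/(2π·46.7) = 3.566×10^-4 m·K/W
  R'_perlite = ln(0.0752/0.0453)/(2πk) = 0.5068/(2π·0.0590) = 1.367 m·K/W
  R'_conv,out = 1/(2πr h) = 1/(2π·0.0752·14.0) = 0.1512 m·K/W
ΣR = 3.566×10^-4 + 1.367 + 0.1512 = 1.519 m·K/W
Q' = ΔT/ΣR = (208 °C − 26.3 °C)/1.519 = 120 W/m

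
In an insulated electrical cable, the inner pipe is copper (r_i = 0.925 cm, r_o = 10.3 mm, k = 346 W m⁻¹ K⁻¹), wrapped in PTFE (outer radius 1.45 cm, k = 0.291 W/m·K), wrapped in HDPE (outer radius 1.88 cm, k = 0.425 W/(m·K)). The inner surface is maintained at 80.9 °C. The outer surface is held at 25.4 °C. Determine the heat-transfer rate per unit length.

Q' = 195 W/m

Series thermal resistances, inner to outer:
  R'_copper = ln(0.0103/0.00925)/(2πk) = 0.1075/(2π·346) = 4.946×10^-5 m·K/W
  R'_PTFE = ln(0.0145/0.0103)/(2πk) = 0.3420/(2π·0.291) = 0.1871 m·K/W
  R'_HDPE = ln(0.0188/0.0145)/(2πk) = 0.2597/(2π·0.425) = 0.09726 m·K/W
ΣR = 4.946×10^-5 + 0.1871 + 0.09726 = 0.2844 m·K/W
Q' = ΔT/ΣR = (80.9 °C − 25.4 °C)/0.2844 = 195 W/m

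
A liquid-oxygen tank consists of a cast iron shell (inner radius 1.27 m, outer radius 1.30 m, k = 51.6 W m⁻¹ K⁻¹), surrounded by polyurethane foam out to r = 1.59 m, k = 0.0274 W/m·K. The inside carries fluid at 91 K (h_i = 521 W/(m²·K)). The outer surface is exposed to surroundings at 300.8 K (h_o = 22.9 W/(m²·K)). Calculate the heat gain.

Q = 513 W

Series thermal resistances, inner to outer:
  R_conv,in = 1/(4πr²h) = 1/(4π·1.27²·521) = 9.470×10^-5 K/W
  R_cast iron = (1/1.27 − 1/1.30)/(4πk) = 0.01817/(4π·51.6) = 2.802×10^-5 K/W
  R_polyurethane foam = (1/1.30 − 1/1.59)/(4πk) = 0.1403/(4π·0.0274) = 0.4075 K/W
  R_conv,out = 1/(4πr²h) = 1/(4π·1.59²·22.9) = 0.001375 K/W
ΣR = 9.470×10^-5 + 2.802×10^-5 + 0.4075 + 0.001375 = 0.4090 K/W
Q = ΔT/ΣR = (91 K − 300.8 K)/0.4090 = -513 W
(Negative Q ⇒ heat flows inward; heat gain = 513 W.)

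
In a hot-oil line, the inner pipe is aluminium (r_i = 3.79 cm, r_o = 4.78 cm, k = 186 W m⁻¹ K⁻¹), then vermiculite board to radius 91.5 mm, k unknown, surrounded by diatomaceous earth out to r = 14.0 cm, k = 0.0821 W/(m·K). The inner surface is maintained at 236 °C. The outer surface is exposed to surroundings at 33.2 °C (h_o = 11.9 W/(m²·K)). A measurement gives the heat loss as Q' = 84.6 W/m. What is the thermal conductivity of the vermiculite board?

k = 0.0700 W/m·K

ΣR = ΔT/Q' = |236 − 33.2|/84.6 = 2.397 m·K/W
Known resistances:
  R'_aluminium = ln(0.0478/0.0379)/(2πk) = 0.2321/(2π·186) = 1.986×10^-4 m·K/W
  R'_diatomaceous earth = ln(0.140/0.0915)/(2πk) = 0.4253/(2π·0.0821) = 0.8245 m·K/W
  R'_conv,out = 1/(2πr h) = 1/(2π·0.140·11.9) = 0.09553 m·K/W
R_vermiculite board = ΣR − ΣR_known = 2.397 − 0.9202 = 1.477 m·K/W
ln(r₂/r₁)/(2πk) = 1.477 ⇒ k = 0.6493/(2π·1.477) = 0.0700 W/m·K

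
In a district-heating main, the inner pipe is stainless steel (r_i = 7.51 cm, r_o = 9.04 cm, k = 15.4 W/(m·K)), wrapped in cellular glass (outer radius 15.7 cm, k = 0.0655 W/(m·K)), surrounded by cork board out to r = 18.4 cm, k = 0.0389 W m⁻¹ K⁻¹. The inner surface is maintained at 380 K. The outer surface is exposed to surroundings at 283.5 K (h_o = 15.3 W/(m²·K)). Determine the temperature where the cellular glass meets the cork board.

T = 316.7 K

Treat each layer as a resistance in series:
  R'_stainless steel = ln(0.0904/0.0751)/(2πk) = 0.1854/(2π·15.4) = 0.001916 m·K/W
  R'_cellular glass = ln(0.157/0.0904)/(2πk) = 0.5520/(2π·0.0655) = 1.341 m·K/W
  R'_cork board = ln(0.184/0.157)/(2πk) = 0.1587/(2π·0.0389) = 0.6493 m·K/W
  R'_conv,out = 1/(2πr h) = 1/(2π·0.184·15.3) = 0.05653 m·K/W
ΣR = 0.001916 + 1.341 + 0.6493 + 0.05653 = 2.049 m·K/W
Q' = ΔT/ΣR = (380 K − 283.5 K)/2.049 = 47.10 W/m
From the inner boundary to the cellular glass/cork board interface, ΣR_partial = 1.343 m·K/W.
T_interface = T_in − Q'·ΣR_partial = 380 K − (47.10)(1.343) = 316.7 K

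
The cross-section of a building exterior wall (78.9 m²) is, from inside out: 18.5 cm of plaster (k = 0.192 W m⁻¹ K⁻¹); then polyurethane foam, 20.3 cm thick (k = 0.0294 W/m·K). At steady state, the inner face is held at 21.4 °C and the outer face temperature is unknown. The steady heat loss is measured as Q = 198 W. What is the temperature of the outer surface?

T_out = 1.65 °C

Series resistances:
  R_plaster = L/(kA) = 0.185/(0.192·78.9) = 0.01221 K/W
  R_polyurethane foam = L/(kA) = 0.203/(0.0294·78.9) = 0.08751 K/W
ΣR = 0.09973 K/W
ΔT = Q·ΣR = 198 × 0.09973 = 19.75 K
Heat flows outward, so T_out = T_in − ΔT = 21.4 − 19.75 = 1.65 °C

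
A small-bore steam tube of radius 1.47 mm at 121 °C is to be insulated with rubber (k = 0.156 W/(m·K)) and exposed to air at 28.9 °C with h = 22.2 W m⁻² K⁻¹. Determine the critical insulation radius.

For a cylinder, r_cr = k_ins/h = 0.156/22.2 = 0.00703 m = 0.703 cm

r_cr = 0.703 cm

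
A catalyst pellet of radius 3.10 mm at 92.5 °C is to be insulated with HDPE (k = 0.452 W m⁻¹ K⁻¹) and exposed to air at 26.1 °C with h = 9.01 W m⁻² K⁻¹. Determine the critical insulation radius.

For a sphere, r_cr = 2k_ins/h = 2·0.452/9.01 = 0.100 m = 10.0 cm

r_cr = 10.0 cm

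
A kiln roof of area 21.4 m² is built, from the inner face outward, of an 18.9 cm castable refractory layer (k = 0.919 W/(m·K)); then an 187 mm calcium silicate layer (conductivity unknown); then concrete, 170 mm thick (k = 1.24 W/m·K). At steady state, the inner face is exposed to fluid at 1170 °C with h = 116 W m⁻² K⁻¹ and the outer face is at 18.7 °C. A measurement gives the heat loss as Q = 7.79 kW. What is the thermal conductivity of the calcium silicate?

k = 0.0665 W/m·K

ΣR = ΔT/Q = |1170 − 18.7|/7790 = 0.1478 K/W
Known resistances:
  R_conv,in = 1/(hA) = 1/(116·21.4) = 4.028×10^-4 K/W
  R_castable refractory = L/(kA) = 0.189/(0.919·21.4) = 0.009610 K/W
  R_concrete = L/(kA) = 0.170/(1.24·21.4) = 0.006406 K/W
R_calcium silicate = ΣR − ΣR_known = 0.1478 − 0.01642 = 0.1314 K/W
L/(kA) = 0.1314 ⇒ k = 0.187/(0.1314·21.4) = 0.0665 W/m·K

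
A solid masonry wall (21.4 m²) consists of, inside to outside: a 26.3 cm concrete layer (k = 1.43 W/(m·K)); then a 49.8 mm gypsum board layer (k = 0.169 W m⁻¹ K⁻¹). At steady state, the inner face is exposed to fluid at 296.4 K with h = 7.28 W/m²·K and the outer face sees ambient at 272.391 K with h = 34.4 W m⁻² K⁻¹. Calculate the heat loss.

Treat each layer as a resistance in series:
  R_conv,in = 1/(hA) = 1/(7.28·21.4) = 0.006419 K/W
  R_concrete = L/(kA) = 0.263/(1.43·21.4) = 0.008594 K/W
  R_gypsum board = L/(kA) = 0.0498/(0.169·21.4) = 0.01377 K/W
  R_conv,out = 1/(hA) = 1/(34.4·21.4) = 0.001358 K/W
ΣR = 0.006419 + 0.008594 + 0.01377 + 0.001358 = 0.03014 K/W
Q = ΔT/ΣR = (296.4 K − 272.391 K)/0.03014 = 797 W

Q = 797 W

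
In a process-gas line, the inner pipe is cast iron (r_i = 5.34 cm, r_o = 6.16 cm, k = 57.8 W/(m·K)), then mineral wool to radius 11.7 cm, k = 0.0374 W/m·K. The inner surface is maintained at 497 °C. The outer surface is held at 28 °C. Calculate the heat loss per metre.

Q' = 172 W/m

Series thermal resistances, inner to outer:
  R'_cast iron = ln(0.0616/0.0534)/(2πk) = 0.1429/(2π·57.8) = 3.933×10^-4 m·K/W
  R'_mineral wool = ln(0.117/0.0616)/(2πk) = 0.6415/(2π·0.0374) = 2.730 m·K/W
ΣR = 3.933×10^-4 + 2.730 = 2.730 m·K/W
Q' = ΔT/ΣR = (497 °C − 28 °C)/2.730 = 172 W/m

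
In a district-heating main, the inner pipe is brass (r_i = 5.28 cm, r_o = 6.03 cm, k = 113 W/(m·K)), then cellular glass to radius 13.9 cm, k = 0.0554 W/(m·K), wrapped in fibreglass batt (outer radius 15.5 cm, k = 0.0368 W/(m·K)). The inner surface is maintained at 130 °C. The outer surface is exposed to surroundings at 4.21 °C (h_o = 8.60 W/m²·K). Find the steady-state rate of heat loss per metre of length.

Treat each layer as a resistance in series:
  R'_brass = ln(0.0603/0.0528)/(2πk) = 0.1328/(2π·113) = 1.871×10^-4 m·K/W
  R'_cellular glass = ln(0.139/0.0603)/(2πk) = 0.8351/(2π·0.0554) = 2.399 m·K/W
  R'_fibreglass batt = ln(0.155/0.139)/(2πk) = 0.1090/(2π·0.0368) = 0.4712 m·K/W
  R'_conv,out = 1/(2πr h) = 1/(2π·0.155·8.60) = 0.1194 m·K/W
ΣR = 1.871×10^-4 + 2.399 + 0.4712 + 0.1194 = 2.990 m·K/W
Q' = ΔT/ΣR = (130 °C − 4.21 °C)/2.990 = 42.1 W/m

Q' = 42.1 W/m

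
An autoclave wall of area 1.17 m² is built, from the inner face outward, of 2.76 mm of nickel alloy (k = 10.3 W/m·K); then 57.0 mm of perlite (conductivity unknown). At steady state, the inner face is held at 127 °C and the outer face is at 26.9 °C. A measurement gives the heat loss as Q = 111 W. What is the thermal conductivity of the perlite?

k = 0.0540 W/m·K

ΣR = ΔT/Q = |127 − 26.9|/111 = 0.9018 K/W
Known resistances:
  R_nickel alloy = L/(kA) = 0.00276/(10.3·1.17) = 2.290×10^-4 K/W
R_perlite = ΣR − ΣR_known = 0.9018 − 2.290×10^-4 = 0.9016 K/W
L/(kA) = 0.9016 ⇒ k = 0.0570/(0.9016·1.17) = 0.0540 W/m·K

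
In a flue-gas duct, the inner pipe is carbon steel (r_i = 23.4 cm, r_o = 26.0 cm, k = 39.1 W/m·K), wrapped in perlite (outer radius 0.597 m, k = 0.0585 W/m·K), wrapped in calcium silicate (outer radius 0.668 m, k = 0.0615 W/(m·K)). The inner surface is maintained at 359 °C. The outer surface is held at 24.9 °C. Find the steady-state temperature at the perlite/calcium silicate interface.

T = 63.0 °C

Series thermal resistances, inner to outer:
  R'_carbon steel = ln(0.260/0.234)/(2πk) = 0.1054/(2π·39.1) = 4.289×10^-4 m·K/W
  R'_perlite = ln(0.597/0.260)/(2πk) = 0.8312/(2π·0.0585) = 2.261 m·K/W
  R'_calcium silicate = ln(0.668/0.597)/(2πk) = 0.1124/(2π·0.0615) = 0.2908 m·K/W
ΣR = 4.289×10^-4 + 2.261 + 0.2908 = 2.552 m·K/W
Q' = ΔT/ΣR = (359 °C − 24.9 °C)/2.552 = 130.9 W/m
From the inner boundary to the perlite/calcium silicate interface, ΣR_partial = 2.261 m·K/W.
T_interface = T_in − Q'·ΣR_partial = 359 °C − (130.9)(2.261) = 63.0 °C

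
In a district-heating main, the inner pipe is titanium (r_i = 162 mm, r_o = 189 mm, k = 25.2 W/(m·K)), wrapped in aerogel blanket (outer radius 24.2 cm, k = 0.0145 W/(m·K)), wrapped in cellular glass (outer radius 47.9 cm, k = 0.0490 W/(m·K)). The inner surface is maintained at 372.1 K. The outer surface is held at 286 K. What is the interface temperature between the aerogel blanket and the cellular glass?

Series thermal resistances, inner to outer:
  R'_titanium = ln(0.189/0.162)/(2πk) = 0.1542/(2π·25.2) = 9.736×10^-4 m·K/W
  R'_aerogel blanket = ln(0.242/0.189)/(2πk) = 0.2472/(2π·0.0145) = 2.713 m·K/W
  R'_cellular glass = ln(0.479/0.242)/(2πk) = 0.6828/(2π·0.0490) = 2.218 m·K/W
ΣR = 9.736×10^-4 + 2.713 + 2.218 = 4.932 m·K/W
Q' = ΔT/ΣR = (372.1 K − 286 K)/4.932 = 17.46 W/m
From the inner boundary to the aerogel blanket/cellular glass interface, ΣR_partial = 2.714 m·K/W.
T_interface = T_in − Q'·ΣR_partial = 372.1 K − (17.46)(2.714) = 324.7 K

T = 324.7 K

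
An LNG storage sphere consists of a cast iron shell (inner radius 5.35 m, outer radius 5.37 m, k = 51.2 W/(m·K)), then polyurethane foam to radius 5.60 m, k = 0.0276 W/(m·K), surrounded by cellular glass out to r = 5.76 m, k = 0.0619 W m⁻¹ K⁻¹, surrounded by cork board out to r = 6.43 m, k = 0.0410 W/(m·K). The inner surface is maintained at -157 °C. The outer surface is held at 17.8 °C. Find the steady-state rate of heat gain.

Series thermal resistances, inner to outer:
  R_cast iron = (1/5.35 − 1/5.37)/(4πk) = 6.961×10^-4/(4π·51.2) = 1.082×10^-6 K/W
  R_polyurethane foam = (1/5.37 − 1/5.60)/(4πk) = 0.007648/(4π·0.0276) = 0.02205 K/W
  R_cellular glass = (1/5.60 − 1/5.76)/(4πk) = 0.004960/(4π·0.0619) = 0.006377 K/W
  R_cork board = (1/5.76 − 1/6.43)/(4πk) = 0.01809/(4π·0.0410) = 0.03511 K/W
ΣR = 1.082×10^-6 + 0.02205 + 0.006377 + 0.03511 = 0.06354 K/W
Q = ΔT/ΣR = (-157 °C − 17.8 °C)/0.06354 = -2750 W
(Negative Q ⇒ heat flows inward; heat gain = 2750 W.)

Q = 2.75 kW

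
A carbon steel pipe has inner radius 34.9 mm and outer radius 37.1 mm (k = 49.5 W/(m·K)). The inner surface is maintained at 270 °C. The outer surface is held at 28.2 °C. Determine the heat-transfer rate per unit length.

Q' = 1230 kW/m

Q' = 2πk·ΔT/ln(r₂/r₁) = 2π × 49.5 × 241.8 / ln(0.0371/0.0349) = 1.23×10^6 W/m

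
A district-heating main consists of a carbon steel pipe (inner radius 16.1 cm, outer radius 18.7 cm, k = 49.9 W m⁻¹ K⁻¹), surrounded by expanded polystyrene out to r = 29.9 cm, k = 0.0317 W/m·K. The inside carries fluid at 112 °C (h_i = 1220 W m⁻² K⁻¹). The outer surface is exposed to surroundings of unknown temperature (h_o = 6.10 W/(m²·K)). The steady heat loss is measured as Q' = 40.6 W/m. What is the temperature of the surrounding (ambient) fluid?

T_out = 12.7 °C

Series resistances:
  R'_conv,in = 1/(2πr h) = 1/(2π·0.161·1220) = 8.103×10^-4 m·K/W
  R'_carbon steel = ln(0.187/0.161)/(2πk) = 0.1497/(2π·49.9) = 4.775×10^-4 m·K/W
  R'_expanded polystyrene = ln(0.299/0.187)/(2πk) = 0.4693/(2π·0.0317) = 2.356 m·K/W
  R'_conv,out = 1/(2πr h) = 1/(2π·0.299·6.10) = 0.08726 m·K/W
ΣR = 2.445 m·K/W
ΔT = Q'·ΣR = 40.6 × 2.445 = 99.27 K
Heat flows outward, so T_out = T_in − ΔT = 112 − 99.27 = 12.7 °C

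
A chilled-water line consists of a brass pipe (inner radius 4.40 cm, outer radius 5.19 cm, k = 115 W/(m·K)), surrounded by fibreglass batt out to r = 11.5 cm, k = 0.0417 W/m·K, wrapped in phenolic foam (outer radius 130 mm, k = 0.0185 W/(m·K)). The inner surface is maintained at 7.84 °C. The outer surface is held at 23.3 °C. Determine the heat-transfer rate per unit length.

Resistance network (inner→outer):
  R'_brass = ln(0.0519/0.0440)/(2πk) = 0.1651/(2π·115) = 2.285×10^-4 m·K/W
  R'_fibreglass batt = ln(0.115/0.0519)/(2πk) = 0.7956/(2π·0.0417) = 3.037 m·K/W
  R'_phenolic foam = ln(0.130/0.115)/(2πk) = 0.1226/(2π·0.0185) = 1.055 m·K/W
ΣR = 2.285×10^-4 + 3.037 + 1.055 = 4.092 m·K/W
Q' = ΔT/ΣR = (7.84 °C − 23.3 °C)/4.092 = -3.78 W/m
(Negative Q' ⇒ heat flows inward; heat gain = 3.78 W/m.)

Q' = 3.78 W/m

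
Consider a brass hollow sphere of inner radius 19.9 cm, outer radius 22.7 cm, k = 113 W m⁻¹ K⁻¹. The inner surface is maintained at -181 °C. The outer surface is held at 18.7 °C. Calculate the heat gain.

Q = 4πk·ΔT/(1/r₁ − 1/r₂) = 4π × 113 × 199.7 / (1/0.199 − 1/0.227) = 4.57×10^5 W

Q = 457 kW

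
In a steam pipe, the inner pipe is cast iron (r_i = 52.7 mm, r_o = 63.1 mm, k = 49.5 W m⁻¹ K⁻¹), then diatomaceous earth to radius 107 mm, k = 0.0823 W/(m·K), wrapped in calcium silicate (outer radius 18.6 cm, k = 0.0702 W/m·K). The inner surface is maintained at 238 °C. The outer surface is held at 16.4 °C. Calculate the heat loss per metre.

Q' = 97.4 W/m

Resistance network (inner→outer):
  R'_cast iron = ln(0.0631/0.0527)/(2πk) = 0.1801/(2π·49.5) = 5.791×10^-4 m·K/W
  R'_diatomaceous earth = ln(0.107/0.0631)/(2πk) = 0.5281/(2π·0.0823) = 1.021 m·K/W
  R'_calcium silicate = ln(0.186/0.107)/(2πk) = 0.5529/(2π·0.0702) = 1.254 m·K/W
ΣR = 5.791×10^-4 + 1.021 + 1.254 = 2.276 m·K/W
Q' = ΔT/ΣR = (238 °C − 16.4 °C)/2.276 = 97.4 W/m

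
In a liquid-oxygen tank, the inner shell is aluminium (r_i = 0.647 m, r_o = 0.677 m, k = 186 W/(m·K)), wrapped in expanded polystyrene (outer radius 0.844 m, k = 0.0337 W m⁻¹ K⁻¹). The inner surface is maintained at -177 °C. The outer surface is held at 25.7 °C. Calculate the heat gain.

Q = 294 W

Treat each layer as a resistance in series:
  R_aluminium = (1/0.647 − 1/0.677)/(4πk) = 0.06849/(4π·186) = 2.930×10^-5 K/W
  R_expanded polystyrene = (1/0.677 − 1/0.844)/(4πk) = 0.2923/(4π·0.0337) = 0.6902 K/W
ΣR = 2.930×10^-5 + 0.6902 = 0.6902 K/W
Q = ΔT/ΣR = (-177 °C − 25.7 °C)/0.6902 = -294 W
(Negative Q ⇒ heat flows inward; heat gain = 294 W.)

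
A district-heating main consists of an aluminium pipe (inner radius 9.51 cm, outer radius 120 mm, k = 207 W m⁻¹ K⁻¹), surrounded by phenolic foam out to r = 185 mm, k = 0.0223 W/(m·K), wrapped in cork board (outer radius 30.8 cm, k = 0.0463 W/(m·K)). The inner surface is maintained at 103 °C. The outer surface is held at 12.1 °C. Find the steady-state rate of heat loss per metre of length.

Treat each layer as a resistance in series:
  R'_aluminium = ln(0.120/0.0951)/(2πk) = 0.2326/(2π·207) = 1.788×10^-4 m·K/W
  R'_phenolic foam = ln(0.185/0.120)/(2πk) = 0.4329/(2π·0.0223) = 3.089 m·K/W
  R'_cork board = ln(0.308/0.185)/(2πk) = 0.5097/(2π·0.0463) = 1.752 m·K/W
ΣR = 1.788×10^-4 + 3.089 + 1.752 = 4.841 m·K/W
Q' = ΔT/ΣR = (103 °C − 12.1 °C)/4.841 = 18.8 W/m

Q' = 18.8 W/m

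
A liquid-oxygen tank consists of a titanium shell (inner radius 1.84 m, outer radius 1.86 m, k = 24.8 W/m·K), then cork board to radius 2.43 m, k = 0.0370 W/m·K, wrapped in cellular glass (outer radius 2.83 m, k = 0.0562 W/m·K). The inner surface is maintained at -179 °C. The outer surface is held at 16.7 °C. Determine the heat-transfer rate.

Q = 553 W

Treat each layer as a resistance in series:
  R_titanium = (1/1.84 − 1/1.86)/(4πk) = 0.005844/(4π·24.8) = 1.875×10^-5 K/W
  R_cork board = (1/1.86 − 1/2.43)/(4πk) = 0.1261/(4π·0.0370) = 0.2712 K/W
  R_cellular glass = (1/2.43 − 1/2.83)/(4πk) = 0.05817/(4π·0.0562) = 0.08236 K/W
ΣR = 1.875×10^-5 + 0.2712 + 0.08236 = 0.3536 K/W
Q = ΔT/ΣR = (-179 °C − 16.7 °C)/0.3536 = -553 W
(Negative Q ⇒ heat flows inward; heat gain = 553 W.)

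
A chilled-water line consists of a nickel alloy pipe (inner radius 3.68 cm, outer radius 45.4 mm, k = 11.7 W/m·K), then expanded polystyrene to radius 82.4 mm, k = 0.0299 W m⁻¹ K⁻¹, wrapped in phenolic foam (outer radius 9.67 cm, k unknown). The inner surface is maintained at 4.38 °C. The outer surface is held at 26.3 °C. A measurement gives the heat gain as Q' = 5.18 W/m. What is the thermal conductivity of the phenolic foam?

ΣR = ΔT/Q' = |4.38 − 26.3|/5.18 = 4.232 m·K/W
Known resistances:
  R'_nickel alloy = ln(0.0454/0.0368)/(2πk) = 0.2100/(2π·11.7) = 0.002857 m·K/W
  R'_expanded polystyrene = ln(0.0824/0.0454)/(2πk) = 0.5961/(2π·0.0299) = 3.173 m·K/W
R_phenolic foam = ΣR − ΣR_known = 4.232 − 3.176 = 1.056 m·K/W
ln(r₂/r₁)/(2πk) = 1.056 ⇒ k = 0.1600/(2π·1.056) = 0.0241 W/m·K

k = 0.0241 W/m·K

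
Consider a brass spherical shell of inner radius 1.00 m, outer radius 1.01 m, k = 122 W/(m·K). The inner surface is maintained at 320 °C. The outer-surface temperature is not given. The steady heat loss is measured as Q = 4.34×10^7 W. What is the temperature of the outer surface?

Sum the resistances:
  R_brass = (1/1.00 − 1/1.01)/(4πk) = 0.009901/(4π·122) = 6.458×10^-6 K/W
ΣR = 6.458×10^-6 K/W
ΔT = Q·ΣR = 4.34×10^7 × 6.458×10^-6 = 280.3 K
Heat flows outward, so T_out = T_in − ΔT = 320 − 280.3 = 39.7 °C

T_out = 39.7 °C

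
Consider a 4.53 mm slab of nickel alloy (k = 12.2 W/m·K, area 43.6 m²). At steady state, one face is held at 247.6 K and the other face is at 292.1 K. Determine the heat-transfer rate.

Q = kA·ΔT/L = 12.2 × 43.6 × |247.6 K − 292.1 K| / 0.00453 = 5.23×10^6 W

Q = 5.23×10^6 W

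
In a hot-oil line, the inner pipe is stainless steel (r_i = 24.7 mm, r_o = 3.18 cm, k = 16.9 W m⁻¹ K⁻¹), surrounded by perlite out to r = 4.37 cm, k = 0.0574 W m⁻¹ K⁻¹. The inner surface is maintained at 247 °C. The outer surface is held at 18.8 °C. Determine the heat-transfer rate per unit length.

Series thermal resistances, inner to outer:
  R'_stainless steel = ln(0.0318/0.0247)/(2πk) = 0.2527/(2π·16.9) = 0.002379 m·K/W
  R'_perlite = ln(0.0437/0.0318)/(2πk) = 0.3179/(2π·0.0574) = 0.8814 m·K/W
ΣR = 0.002379 + 0.8814 = 0.8838 m·K/W
Q' = ΔT/ΣR = (247 °C − 18.8 °C)/0.8838 = 258 W/m

Q' = 258 W/m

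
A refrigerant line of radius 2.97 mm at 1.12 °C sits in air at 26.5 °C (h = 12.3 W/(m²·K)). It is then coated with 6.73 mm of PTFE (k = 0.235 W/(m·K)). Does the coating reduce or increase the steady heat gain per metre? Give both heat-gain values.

increases: 5.83 → 11.9 W/m

Critical radius for a cylinder: r_cr = k/h = 0.0191 m = 1.91 cm.
Outer radius after coating: r₂ = 0.00297 + 0.00673 = 0.00970 m.
Since r₁ < r_cr and r₂ ≤ r_cr, the coating moves toward the maximum at r_cr — heat gain rises.
Bare: R = 1/(2πr₁h) = 4.357 m·K/W; Q = 25.38/4.357 = 5.83 W/m.
Coated: R = R_cond + R_conv = 2.136 m·K/W; Q = 25.38/2.136 = 11.9 W/m.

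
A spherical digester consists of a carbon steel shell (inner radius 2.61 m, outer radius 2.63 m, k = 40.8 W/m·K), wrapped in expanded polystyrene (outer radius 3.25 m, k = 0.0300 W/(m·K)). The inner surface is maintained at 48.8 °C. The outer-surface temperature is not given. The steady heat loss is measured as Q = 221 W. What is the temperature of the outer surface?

Sum the resistances:
  R_carbon steel = (1/2.61 − 1/2.63)/(4πk) = 0.002914/(4π·40.8) = 5.683×10^-6 K/W
  R_expanded polystyrene = (1/2.63 − 1/3.25)/(4πk) = 0.07254/(4π·0.0300) = 0.1924 K/W
ΣR = 0.1924 K/W
ΔT = Q·ΣR = 221 × 0.1924 = 42.52 K
Heat flows outward, so T_out = T_in − ΔT = 48.8 − 42.52 = 6.28 °C

T_out = 6.28 °C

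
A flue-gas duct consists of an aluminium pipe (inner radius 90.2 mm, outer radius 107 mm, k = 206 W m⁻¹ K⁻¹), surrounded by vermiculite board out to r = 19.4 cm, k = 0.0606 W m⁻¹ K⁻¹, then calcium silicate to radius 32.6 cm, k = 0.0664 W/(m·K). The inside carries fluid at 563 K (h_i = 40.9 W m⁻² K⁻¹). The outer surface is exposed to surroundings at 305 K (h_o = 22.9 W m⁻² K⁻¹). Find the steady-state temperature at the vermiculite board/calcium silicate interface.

Series thermal resistances, inner to outer:
  R'_conv,in = 1/(2πr h) = 1/(2π·0.0902·40.9) = 0.04314 m·K/W
  R'_aluminium = ln(0.107/0.0902)/(2πk) = 0.1708/(2π·206) = 1.320×10^-4 m·K/W
  R'_vermiculite board = ln(0.194/0.107)/(2πk) = 0.5950/(2π·0.0606) = 1.563 m·K/W
  R'_calcium silicate = ln(0.326/0.194)/(2πk) = 0.5190/(2π·0.0664) = 1.244 m·K/W
  R'_conv,out = 1/(2πr h) = 1/(2π·0.326·22.9) = 0.02132 m·K/W
ΣR = 0.04314 + 1.320×10^-4 + 1.563 + 1.244 + 0.02132 = 2.872 m·K/W
Q' = ΔT/ΣR = (563 K − 305 K)/2.872 = 89.83 W/m
From the inner boundary to the vermiculite board/calcium silicate interface, ΣR_partial = 1.606 m·K/W.
T_interface = T_in − Q'·ΣR_partial = 563 K − (89.83)(1.606) = 419 K

T = 419 K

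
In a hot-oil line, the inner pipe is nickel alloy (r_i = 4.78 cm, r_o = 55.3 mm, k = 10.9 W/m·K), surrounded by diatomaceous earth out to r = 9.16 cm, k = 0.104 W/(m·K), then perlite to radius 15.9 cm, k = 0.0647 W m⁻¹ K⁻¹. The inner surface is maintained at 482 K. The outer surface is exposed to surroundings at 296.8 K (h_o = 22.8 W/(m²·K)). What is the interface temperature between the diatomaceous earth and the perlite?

Treat each layer as a resistance in series:
  R'_nickel alloy = ln(0.0553/0.0478)/(2πk) = 0.1457/(2π·10.9) = 0.002128 m·K/W
  R'_diatomaceous earth = ln(0.0916/0.0553)/(2πk) = 0.5047/(2π·0.104) = 0.7723 m·K/W
  R'_perlite = ln(0.159/0.0916)/(2πk) = 0.5515/(2π·0.0647) = 1.357 m·K/W
  R'_conv,out = 1/(2πr h) = 1/(2π·0.159·22.8) = 0.04390 m·K/W
ΣR = 0.002128 + 0.7723 + 1.357 + 0.04390 = 2.175 m·K/W
Q' = ΔT/ΣR = (482 K − 296.8 K)/2.175 = 85.15 W/m
From the inner boundary to the diatomaceous earth/perlite interface, ΣR_partial = 0.7744 m·K/W.
T_interface = T_in − Q'·ΣR_partial = 482 K − (85.15)(0.7744) = 416 K

T = 416 K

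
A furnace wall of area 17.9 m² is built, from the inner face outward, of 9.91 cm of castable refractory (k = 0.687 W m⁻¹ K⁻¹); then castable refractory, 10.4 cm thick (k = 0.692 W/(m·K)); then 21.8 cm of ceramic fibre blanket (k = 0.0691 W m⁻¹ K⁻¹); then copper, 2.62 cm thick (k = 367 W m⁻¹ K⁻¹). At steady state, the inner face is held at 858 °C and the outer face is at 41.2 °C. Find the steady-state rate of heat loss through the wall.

Q = 4.24 kW

Resistance network (inner→outer):
  R_castable refractory = L/(kA) = 0.0991/(0.687·17.9) = 0.008059 K/W
  R_castable refractory = L/(kA) = 0.104/(0.692·17.9) = 0.008396 K/W
  R_ceramic fibre blanket = L/(kA) = 0.218/(0.0691·17.9) = 0.1762 K/W
  R_copper = L/(kA) = 0.0262/(367·17.9) = 3.988×10^-6 K/W
ΣR = 0.008059 + 0.008396 + 0.1762 + 3.988×10^-6 = 0.1927 K/W
Q = ΔT/ΣR = (858 °C − 41.2 °C)/0.1927 = 4240 W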